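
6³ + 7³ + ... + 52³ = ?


Σₖ₌6^52 k³ = [52·53/2]² − [5·6/2]²
= 1898884 − 225 = 1898659

Σk³ = 1898659


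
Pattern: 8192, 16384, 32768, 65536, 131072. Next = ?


Pattern: powers of 2: 2ⁿ
Terms: 8192, 16384, 32768, 65536, 131072
Next term = 262144

Next term = 262144


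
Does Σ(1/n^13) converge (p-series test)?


p-series test: Σ c/n^p converges if p > 1, diverges if p ≤ 1 (constant c > 0 doesn't affect convergence).
p = 13
13 > 1 → CONVERGES

Converges (p = 13 > 1)


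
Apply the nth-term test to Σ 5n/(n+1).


lim(n→∞) 5n/(n+1) = 5/1 = 5  (divide numerator and denominator by n)
lim aₙ = 5 ≠ 0 → series DIVERGES

Diverges (lim aₙ = 5 ≠ 0)


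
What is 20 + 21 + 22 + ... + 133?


Σₖ₌20^133 k = Σₖ₌₁^133 k − Σₖ₌₁^19 k
= 133·134/2 − 19·20/2
= 8911 − 190 = 8721

Σk = 8721


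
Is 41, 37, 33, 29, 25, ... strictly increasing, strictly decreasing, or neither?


Differences: -4, -4, -4, -4
All differences < 0 → strictly DECREASING

Monotonically decreasing


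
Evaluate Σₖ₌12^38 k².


Σₖ₌12^38 k² = Σₖ₌₁^38 k² − Σₖ₌₁^11 k²
= 38·39·77/6 − 11·12·23/6
= 19019 − 506 = 18513

Σk² = 18513


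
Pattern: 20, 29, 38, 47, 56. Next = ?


Pattern: arithmetic (d=9)
Terms: 20, 29, 38, 47, 56
Next term = 65

Next term = 65


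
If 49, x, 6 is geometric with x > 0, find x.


GM = √(49×6) = √294 = 17.1464

GM = 17.1464


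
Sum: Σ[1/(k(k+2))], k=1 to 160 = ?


1/(k(k+2)) = (1/2)·(1/k - 1/(k+2)) (partial fractions)
Telescoping: Σ = (1/2)·(1 + 1/2 - 1/161 - 1/162) = 9700/13041

Sum = 9700/13041


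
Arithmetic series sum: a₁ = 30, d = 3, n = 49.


aₙ = 30 + (49-1)×3 = 174
Sₙ = n(a₁+aₙ)/2 = 49×(30+174)/2
= 49×204/2 = 4998

S_49 = 4998


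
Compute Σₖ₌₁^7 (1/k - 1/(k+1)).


Telescoping: adjacent terms cancel.
= 1/1 - 1/8
= 1 - 1/8 = 7/8

Sum = 7/8


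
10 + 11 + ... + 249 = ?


Σₖ₌10^249 k = Σₖ₌₁^249 k − Σₖ₌₁^9 k
= 249·250/2 − 9·10/2
= 31125 − 45 = 31080

Σk = 31080


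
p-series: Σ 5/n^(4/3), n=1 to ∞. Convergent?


p-series test: Σ c/n^p converges if p > 1, diverges if p ≤ 1 (constant c > 0 doesn't affect convergence).
p = 4/3
4/3 > 1 → CONVERGES

Converges (p = 4/3 > 1)


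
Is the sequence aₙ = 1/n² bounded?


a₁ = 1, a₂ = 1/4, a₃ = 1/9, ...
0 < aₙ ≤ 1 for all n ≥ 1
The sequence IS bounded

Bounded (0 < aₙ ≤ 1)


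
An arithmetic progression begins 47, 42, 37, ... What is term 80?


aₙ = a₁ + (n-1)d
= 47 + (80-1)×-5
= 47 - 395
= -348

a_80 = -348


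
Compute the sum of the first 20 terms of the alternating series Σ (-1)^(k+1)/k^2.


S = 1 - 1/4 + 1/9 - 1/16 + 1/25 - 1/36 + 1/49 - 1/64 ± ...
= 0.8213
(Full series converges to +π²/12 ≈ +0.8225)

S_20 = 0.8213


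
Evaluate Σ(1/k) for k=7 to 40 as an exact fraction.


Σₖ₌7^40 1/k = 1/7 + 1/8 + 1/9 + ... + 1/40
= 888161829393373/485721041551200
≈ 1.8285

Sum = 888161829393373/485721041551200 ≈ 1.8285


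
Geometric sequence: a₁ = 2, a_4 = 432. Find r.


r^(n-1) = aₙ/a₁
r^3 = 432/2 = 216
r = 216^(1/3)
= 6

r = 6


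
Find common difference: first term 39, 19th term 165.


d = (aₙ - a₁)/(n-1)
= (165 - 39)/(19-1)
= 126/18 = 7

d = 7


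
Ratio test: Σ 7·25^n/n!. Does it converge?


aₙ = 7·25^n/n!
a_{n+1}/aₙ = 25^(n+1)/(n+1)! × n!/25^n  (constant 7 cancels)
= 25/(n+1)
L = lim(n→∞) 25/(n+1) = 0
L < 1 → series CONVERGES

Converges (ratio test: L = 0 < 1)


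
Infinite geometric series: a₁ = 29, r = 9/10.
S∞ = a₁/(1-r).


S∞ = a₁/(1-r) = 29/(1 - 9/10)
= 29/(1/10)
= 290

S∞ = 290


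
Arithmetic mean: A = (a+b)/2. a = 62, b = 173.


AM = (62 + 173)/2 = 235/2 = 117.5

AM = 117.5


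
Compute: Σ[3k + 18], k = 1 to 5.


Σ(3k+18) = 3·Σk + 18·n
= 3·15 + 18·5
= 45 + 90 = 135

Σ = 135


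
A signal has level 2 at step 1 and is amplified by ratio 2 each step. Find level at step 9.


aₙ = a₁·r^(n-1)
= 2×2^8
= 2×256
= 512

a_9 = 512


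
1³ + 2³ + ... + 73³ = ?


n(n+1)/2 = 73×74/2 = 2701
Σk³ = 2701² = 7295401

Σk³ = 7295401


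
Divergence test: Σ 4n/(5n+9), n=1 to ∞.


lim(n→∞) 4n/(5n+9) = 4/5 = 4/5  (divide numerator and denominator by n)
lim aₙ = 4/5 ≠ 0 → series DIVERGES

Diverges (lim aₙ = 4/5 ≠ 0)


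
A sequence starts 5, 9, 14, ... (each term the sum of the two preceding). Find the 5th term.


Computing iteratively: 5, 9, 14, 23, 37
a_5 = 37

a_5 = 37


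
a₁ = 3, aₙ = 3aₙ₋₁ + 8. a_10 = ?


Computing step by step:
a_1 = 3
a_2 = 17
a_3 = 59
a_4 = 185
a_5 = 563
a_6 = 1697
a_7 = 5099
a_8 = 15305
a_9 = 45923
a_10 = 137777


a_10 = 137777


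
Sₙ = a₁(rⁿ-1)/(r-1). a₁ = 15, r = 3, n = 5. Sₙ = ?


Sₙ = 15×(3^5 - 1)/(3 - 1)
= 15×(243 - 1)/2
= 15×242/2
= 1815

S_5 = 1815


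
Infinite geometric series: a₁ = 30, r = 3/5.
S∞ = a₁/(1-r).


S∞ = a₁/(1-r) = 30/(1 - 3/5)
= 30/(2/5)
= 75

S∞ = 75


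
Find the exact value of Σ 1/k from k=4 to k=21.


Σₖ₌4^21 1/k = 1/4 + 1/5 + 1/6 + ... + 1/21
= 28121735/15519504
≈ 1.812

Sum = 28121735/15519504 ≈ 1.812


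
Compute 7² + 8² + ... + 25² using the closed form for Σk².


Σₖ₌7^25 k² = Σₖ₌₁^25 k² − Σₖ₌₁^6 k²
= 25·26·51/6 − 6·7·13/6
= 5525 − 91 = 5434

Σk² = 5434


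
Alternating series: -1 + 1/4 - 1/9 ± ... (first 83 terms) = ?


S = -1 + 1/4 - 1/9 + 1/16 - 1/25 + 1/36 - 1/49 + 1/64 ± ...
= -0.8225
(Full series converges to -π²/12 ≈ -0.8225)

S_83 = -0.8225


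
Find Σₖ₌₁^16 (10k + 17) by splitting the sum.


Σ(10k+17) = 10·Σk + 17·n
= 10·136 + 17·16
= 1360 + 272 = 1632

Σ = 1632


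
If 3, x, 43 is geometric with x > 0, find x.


GM = √(3×43) = √129 = 11.3578

GM = 11.3578


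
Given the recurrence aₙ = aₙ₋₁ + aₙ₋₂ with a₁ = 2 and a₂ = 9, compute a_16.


Computing iteratively: 2, 9, 11, 20, 31, 51, 82, 133, 215, 348, 563, 911, ...
a_16 = 6244

a_16 = 6244


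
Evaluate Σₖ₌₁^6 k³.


n(n+1)/2 = 6×7/2 = 21
Σk³ = 21² = 441

Σk³ = 441


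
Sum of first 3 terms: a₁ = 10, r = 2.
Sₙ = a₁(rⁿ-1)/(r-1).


Sₙ = 10×(2^3 - 1)/(2 - 1)
= 10×(8 - 1)/1
= 10×7/1
= 70

S_3 = 70


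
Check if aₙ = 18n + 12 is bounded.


aₙ = 18n + 12 → as n→∞, aₙ→∞
No finite upper bound exists
The sequence is UNBOUNDED

Unbounded (aₙ → ∞ as n → ∞)


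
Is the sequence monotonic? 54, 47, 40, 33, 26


Differences: -7, -7, -7, -7
All differences < 0 → strictly DECREASING

Monotonically decreasing


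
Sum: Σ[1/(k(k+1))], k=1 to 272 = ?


1/(k(k+1)) = 1/k - 1/(k+1) (partial fractions)
Telescoping: Σ = 1 - 1/273 = 272/273

Sum = 272/273


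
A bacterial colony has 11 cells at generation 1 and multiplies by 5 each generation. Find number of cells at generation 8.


aₙ = a₁·r^(n-1)
= 11×5^7
= 11×78125
= 859375

a_8 = 859375


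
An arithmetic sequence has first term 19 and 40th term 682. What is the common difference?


d = (aₙ - a₁)/(n-1)
= (682 - 19)/(40-1)
= 663/39 = 17

d = 17


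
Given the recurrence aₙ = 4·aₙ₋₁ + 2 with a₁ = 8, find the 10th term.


Computing step by step:
a_1 = 8
a_2 = 34
a_3 = 138
a_4 = 554
a_5 = 2218
a_6 = 8874
a_7 = 35498
a_8 = 141994
a_9 = 567978
a_10 = 2271914


a_10 = 2271914


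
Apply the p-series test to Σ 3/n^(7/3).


p-series test: Σ c/n^p converges if p > 1, diverges if p ≤ 1 (constant c > 0 doesn't affect convergence).
p = 7/3
7/3 > 1 → CONVERGES

Converges (p = 7/3 > 1)


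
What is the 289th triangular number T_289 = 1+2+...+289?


n(n+1)/2 = 289×290/2 = 83810/2 = 41905

Σk = 41905


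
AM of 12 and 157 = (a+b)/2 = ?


AM = (12 + 157)/2 = 169/2 = 84.5

AM = 84.5


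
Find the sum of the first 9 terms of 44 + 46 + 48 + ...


aₙ = 44 + (9-1)×2 = 60
Sₙ = n(a₁+aₙ)/2 = 9×(44+60)/2
= 9×104/2 = 468

S_9 = 468


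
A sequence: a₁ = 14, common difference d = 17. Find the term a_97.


aₙ = a₁ + (n-1)d
= 14 + (97-1)×17
= 14 + 1632
= 1646

a_97 = 1646


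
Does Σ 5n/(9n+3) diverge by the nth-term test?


lim(n→∞) 5n/(9n+3) = 5/9 = 5/9  (divide numerator and denominator by n)
lim aₙ = 5/9 ≠ 0 → series DIVERGES

Diverges (lim aₙ = 5/9 ≠ 0)


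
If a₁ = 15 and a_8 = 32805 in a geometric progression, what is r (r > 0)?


r^(n-1) = aₙ/a₁
r^7 = 32805/15 = 2187
r = 2187^(1/7)
= 3

r = 3


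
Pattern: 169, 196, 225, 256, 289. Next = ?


Pattern: perfect squares: n²
Terms: 169, 196, 225, 256, 289
Next term = 324

Next term = 324


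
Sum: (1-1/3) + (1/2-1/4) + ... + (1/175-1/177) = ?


Telescoping with gap 2: two head and two tail terms survive.
= (1 + 1/2) - (1/176 + 1/177)
= 3/2 - 1/176 - 1/177 = 46375/31152

Sum = 46375/31152


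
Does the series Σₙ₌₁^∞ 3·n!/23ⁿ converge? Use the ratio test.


aₙ = 3·n!/23^n
a_{n+1}/aₙ = (n+1)!/23^(n+1) × 23^n/n!  (constant 3 cancels)
= (n+1)/23
L = lim(n→∞) (n+1)/23 = ∞
L > 1 → series DIVERGES

Diverges (ratio test: L = ∞ > 1)


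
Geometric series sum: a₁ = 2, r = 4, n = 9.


Sₙ = 2×(4^9 - 1)/(4 - 1)
= 2×(262144 - 1)/3
= 2×262143/3
= 174762

S_9 = 174762


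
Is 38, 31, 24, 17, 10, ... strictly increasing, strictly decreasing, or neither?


Differences: -7, -7, -7, -7
All differences < 0 → strictly DECREASING

Monotonically decreasing


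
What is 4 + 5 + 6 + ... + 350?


Σₖ₌4^350 k = Σₖ₌₁^350 k − Σₖ₌₁^3 k
= 350·351/2 − 3·4/2
= 61425 − 6 = 61419

Σk = 61419


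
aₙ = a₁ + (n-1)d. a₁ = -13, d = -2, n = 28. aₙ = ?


aₙ = a₁ + (n-1)d
= -13 + (28-1)×-2
= -13 - 54
= -67

a_28 = -67


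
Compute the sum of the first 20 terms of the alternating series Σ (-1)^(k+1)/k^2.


S = 1 - 1/4 + 1/9 - 1/16 + 1/25 - 1/36 + 1/49 - 1/64 ± ...
= 0.8213
(Full series converges to +π²/12 ≈ +0.8225)

S_20 = 0.8213


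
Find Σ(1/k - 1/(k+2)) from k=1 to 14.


Telescoping with gap 2: two head and two tail terms survive.
= (1 + 1/2) - (1/15 + 1/16)
= 3/2 - 1/15 - 1/16 = 329/240

Sum = 329/240


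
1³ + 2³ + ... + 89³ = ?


n(n+1)/2 = 89×90/2 = 4005
Σk³ = 4005² = 16040025

Σk³ = 16040025


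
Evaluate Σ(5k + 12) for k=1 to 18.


Σ(5k+12) = 5·Σk + 12·n
= 5·171 + 12·18
= 855 + 216 = 1071

Σ = 1071


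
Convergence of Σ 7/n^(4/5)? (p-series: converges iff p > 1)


p-series test: Σ c/n^p converges if p > 1, diverges if p ≤ 1 (constant c > 0 doesn't affect convergence).
p = 4/5
4/5 ≤ 1 → DIVERGES

Diverges (p = 4/5 ≤ 1)


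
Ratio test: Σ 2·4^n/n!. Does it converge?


aₙ = 2·4^n/n!
a_{n+1}/aₙ = 4^(n+1)/(n+1)! × n!/4^n  (constant 2 cancels)
= 4/(n+1)
L = lim(n→∞) 4/(n+1) = 0
L < 1 → series CONVERGES

Converges (ratio test: L = 0 < 1)


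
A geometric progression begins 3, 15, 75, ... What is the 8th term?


aₙ = a₁·r^(n-1)
= 3×5^7
= 3×78125
= 234375

a_8 = 234375


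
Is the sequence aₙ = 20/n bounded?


a₁ = 20, a₂ = 20/2, a₃ = 20/3, ...
0 < aₙ ≤ 20 for all n ≥ 1
Lower bound: 0, Upper bound: 20
The sequence IS bounded

Bounded (0 < aₙ ≤ 20)


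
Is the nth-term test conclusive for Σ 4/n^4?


lim(n→∞) 4/n^4 = 0
lim aₙ = 0 → nth-term test is INCONCLUSIVE
(Need other tests; this is actually a convergent p-series with p=4 > 1)

Inconclusive (lim aₙ = 0; need another test)


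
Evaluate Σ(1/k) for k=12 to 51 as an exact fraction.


Σₖ₌12^51 1/k = 1/12 + 1/13 + 1/14 + ... + 1/51
= 4645268866599554270339/3099044504245996706400
≈ 1.4989

Sum = 4645268866599554270339/3099044504245996706400 ≈ 1.4989


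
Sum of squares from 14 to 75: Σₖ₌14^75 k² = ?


Σₖ₌14^75 k² = Σₖ₌₁^75 k² − Σₖ₌₁^13 k²
= 75·76·151/6 − 13·14·27/6
= 143450 − 819 = 142631

Σk² = 142631


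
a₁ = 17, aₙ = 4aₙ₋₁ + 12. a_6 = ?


Computing step by step:
a_1 = 17
a_2 = 80
a_3 = 332
a_4 = 1340
a_5 = 5372
a_6 = 21500


a_6 = 21500


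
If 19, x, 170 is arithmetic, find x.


AM = (19 + 170)/2 = 189/2 = 94.5

AM = 94.5


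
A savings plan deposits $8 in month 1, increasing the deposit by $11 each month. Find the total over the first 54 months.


aₙ = 8 + (54-1)×11 = 591
Sₙ = n(a₁+aₙ)/2 = 54×(8+591)/2
= 54×599/2 = 16173

S_54 = 16173


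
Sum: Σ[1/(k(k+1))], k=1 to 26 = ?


1/(k(k+1)) = 1/k - 1/(k+1) (partial fractions)
Telescoping: Σ = 1 - 1/27 = 26/27

Sum = 26/27


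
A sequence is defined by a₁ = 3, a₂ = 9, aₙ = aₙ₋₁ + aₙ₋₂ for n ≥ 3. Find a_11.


Computing iteratively: 3, 9, 12, 21, 33, 54, 87, 141, 228, 369, 597
a_11 = 597

a_11 = 597


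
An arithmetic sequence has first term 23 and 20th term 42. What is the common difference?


d = (aₙ - a₁)/(n-1)
= (42 - 23)/(20-1)
= 19/19 = 1

d = 1


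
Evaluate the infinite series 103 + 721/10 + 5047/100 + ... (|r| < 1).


S∞ = a₁/(1-r) = 103/(1 - 7/10)
= 103/(3/10)
= 1030/3

S∞ = 1030/3


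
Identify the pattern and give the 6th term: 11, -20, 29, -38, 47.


Pattern: alternating sign, magnitude arithmetic (d=9)
Terms: 11, -20, 29, -38, 47
Next term = -56

Next term = -56


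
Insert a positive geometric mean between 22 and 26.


GM = √(22×26) = √572 = 23.9165

GM = 23.9165


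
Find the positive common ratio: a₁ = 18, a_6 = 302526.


r^(n-1) = aₙ/a₁
r^5 = 302526/18 = 16807
r = 16807^(1/5)
= 7

r = 7


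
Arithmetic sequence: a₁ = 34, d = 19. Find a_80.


aₙ = a₁ + (n-1)d
= 34 + (80-1)×19
= 34 + 1501
= 1535

a_80 = 1535


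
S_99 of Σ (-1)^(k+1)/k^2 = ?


S = 1 - 1/4 + 1/9 - 1/16 + 1/25 - 1/36 + 1/49 - 1/64 ± ...
= 0.8225
(Full series converges to +π²/12 ≈ +0.8225)

S_99 = 0.8225


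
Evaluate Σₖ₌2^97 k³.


Σₖ₌2^97 k³ = [97·98/2]² − [1·2/2]²
= 22591009 − 1 = 22591008

Σk³ = 22591008


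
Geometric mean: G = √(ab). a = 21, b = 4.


GM = √(21×4) = √84 = 9.1652

GM = 9.1652


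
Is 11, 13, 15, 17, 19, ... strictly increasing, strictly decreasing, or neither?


Differences: 2, 2, 2, 2
All differences > 0 → strictly INCREASING

Monotonically increasing


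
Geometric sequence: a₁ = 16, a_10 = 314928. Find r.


r^(n-1) = aₙ/a₁
r^9 = 314928/16 = 19683
r = 19683^(1/9)
= 3

r = 3


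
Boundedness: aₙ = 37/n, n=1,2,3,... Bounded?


a₁ = 37, a₂ = 37/2, a₃ = 37/3, ...
0 < aₙ ≤ 37 for all n ≥ 1
Lower bound: 0, Upper bound: 37
The sequence IS bounded

Bounded (0 < aₙ ≤ 37)


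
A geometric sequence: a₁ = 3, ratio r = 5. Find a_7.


aₙ = a₁·r^(n-1)
= 3×5^6
= 3×15625
= 46875

a_7 = 46875


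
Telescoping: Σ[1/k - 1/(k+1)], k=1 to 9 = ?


Telescoping: adjacent terms cancel.
= 1/1 - 1/10
= 1 - 1/10 = 9/10

Sum = 9/10


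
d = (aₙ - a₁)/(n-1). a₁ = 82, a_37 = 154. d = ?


d = (aₙ - a₁)/(n-1)
= (154 - 82)/(37-1)
= 72/36 = 2

d = 2


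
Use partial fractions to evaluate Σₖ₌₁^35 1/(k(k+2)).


1/(k(k+2)) = (1/2)·(1/k - 1/(k+2)) (partial fractions)
Telescoping: Σ = (1/2)·(1 + 1/2 - 1/36 - 1/37) = 1925/2664

Sum = 1925/2664


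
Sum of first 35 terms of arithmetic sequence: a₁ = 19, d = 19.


aₙ = 19 + (35-1)×19 = 665
Sₙ = n(a₁+aₙ)/2 = 35×(19+665)/2
= 35×684/2 = 11970

S_35 = 11970


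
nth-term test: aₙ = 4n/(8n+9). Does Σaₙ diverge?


lim(n→∞) 4n/(8n+9) = 4/8 = 1/2  (divide numerator and denominator by n)
lim aₙ = 1/2 ≠ 0 → series DIVERGES

Diverges (lim aₙ = 1/2 ≠ 0)


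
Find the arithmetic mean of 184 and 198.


AM = (184 + 198)/2 = 382/2 = 191

AM = 191


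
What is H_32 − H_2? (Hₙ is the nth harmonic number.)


Σₖ₌3^32 1/k = 1/3 + 1/4 + 1/5 + ... + 1/32
= 369455796282239/144403552893600
≈ 2.5585

Sum = 369455796282239/144403552893600 ≈ 2.5585


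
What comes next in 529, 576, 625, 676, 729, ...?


Pattern: perfect squares: n²
Terms: 529, 576, 625, 676, 729
Next term = 784

Next term = 784


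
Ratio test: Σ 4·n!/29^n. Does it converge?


aₙ = 4·n!/29^n
a_{n+1}/aₙ = (n+1)!/29^(n+1) × 29^n/n!  (constant 4 cancels)
= (n+1)/29
L = lim(n→∞) (n+1)/29 = ∞
L > 1 → series DIVERGES

Diverges (ratio test: L = ∞ > 1)


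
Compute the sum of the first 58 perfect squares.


n = 58
n(n+1)(2n+1)/6 = 58×59×117/6
= 400374/6 = 66729

Σk² = 66729


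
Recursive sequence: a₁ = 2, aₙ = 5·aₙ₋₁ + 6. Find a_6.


Computing step by step:
a_1 = 2
a_2 = 16
a_3 = 86
a_4 = 436
a_5 = 2186
a_6 = 10936


a_6 = 10936


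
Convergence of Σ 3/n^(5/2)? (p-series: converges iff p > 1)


p-series test: Σ c/n^p converges if p > 1, diverges if p ≤ 1 (constant c > 0 doesn't affect convergence).
p = 5/2
5/2 > 1 → CONVERGES

Converges (p = 5/2 > 1)


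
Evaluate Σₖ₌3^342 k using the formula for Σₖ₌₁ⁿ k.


Σₖ₌3^342 k = Σₖ₌₁^342 k − Σₖ₌₁^2 k
= 342·343/2 − 2·3/2
= 58653 − 3 = 58650

Σk = 58650


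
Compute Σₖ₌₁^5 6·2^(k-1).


Sₙ = 6×(2^5 - 1)/(2 - 1)
= 6×(32 - 1)/1
= 6×31/1
= 186

S_5 = 186


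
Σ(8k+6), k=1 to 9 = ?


Σ(8k+6) = 8·Σk + 6·n
= 8·45 + 6·9
= 360 + 54 = 414

Σ = 414


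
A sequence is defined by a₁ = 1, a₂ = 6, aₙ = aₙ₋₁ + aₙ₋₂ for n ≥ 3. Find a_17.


Computing iteratively: 1, 6, 7, 13, 20, 33, 53, 86, 139, 225, 364, 589, ...
a_17 = 6532

a_17 = 6532


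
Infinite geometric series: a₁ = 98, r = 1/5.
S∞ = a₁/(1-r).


S∞ = a₁/(1-r) = 98/(1 - 1/5)
= 98/(4/5)
= 245/2

S∞ = 245/2


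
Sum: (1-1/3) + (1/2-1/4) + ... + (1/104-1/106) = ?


Telescoping with gap 2: two head and two tail terms survive.
= (1 + 1/2) - (1/105 + 1/106)
= 3/2 - 1/105 - 1/106 = 8242/5565

Sum = 8242/5565


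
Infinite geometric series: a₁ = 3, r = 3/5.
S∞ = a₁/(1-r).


S∞ = a₁/(1-r) = 3/(1 - 3/5)
= 3/(2/5)
= 15/2

S∞ = 15/2


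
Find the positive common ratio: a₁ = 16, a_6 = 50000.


r^(n-1) = aₙ/a₁
r^5 = 50000/16 = 3125
r = 3125^(1/5)
= 5

r = 5


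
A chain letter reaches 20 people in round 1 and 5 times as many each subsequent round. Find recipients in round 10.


aₙ = a₁·r^(n-1)
= 20×5^9
= 20×1953125
= 39062500

a_10 = 39062500


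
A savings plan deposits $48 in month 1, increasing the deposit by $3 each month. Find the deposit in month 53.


aₙ = a₁ + (n-1)d
= 48 + (53-1)×3
= 48 + 156
= 204

a_53 = 204


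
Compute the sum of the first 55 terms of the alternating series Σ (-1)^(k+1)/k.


S = 1 - 1/2 + 1/3 - 1/4 + 1/5 - 1/6 + 1/7 - 1/8 ± ...
= 0.7022
(Full series converges to +ln(2) ≈ +0.6931)

S_55 = 0.7022


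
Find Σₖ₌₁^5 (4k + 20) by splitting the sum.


Σ(4k+20) = 4·Σk + 20·n
= 4·15 + 20·5
= 60 + 100 = 160

Σ = 160


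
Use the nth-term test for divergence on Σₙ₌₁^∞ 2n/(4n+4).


lim(n→∞) 2n/(4n+4) = 2/4 = 1/2  (divide numerator and denominator by n)
lim aₙ = 1/2 ≠ 0 → series DIVERGES

Diverges (lim aₙ = 1/2 ≠ 0)


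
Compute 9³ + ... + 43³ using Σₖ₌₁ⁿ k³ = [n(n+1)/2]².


Σₖ₌9^43 k³ = [43·44/2]² − [8·9/2]²
= 894916 − 1296 = 893620

Σk³ = 893620


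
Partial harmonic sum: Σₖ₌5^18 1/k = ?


Σₖ₌5^18 1/k = 1/5 + 1/6 + 1/7 + ... + 1/18
= 5765801/4084080
≈ 1.4118

Sum = 5765801/4084080 ≈ 1.4118


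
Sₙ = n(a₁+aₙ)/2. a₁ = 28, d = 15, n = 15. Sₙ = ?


aₙ = 28 + (15-1)×15 = 238
Sₙ = n(a₁+aₙ)/2 = 15×(28+238)/2
= 15×266/2 = 1995

S_15 = 1995


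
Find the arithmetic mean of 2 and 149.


AM = (2 + 149)/2 = 151/2 = 75.5

AM = 75.5


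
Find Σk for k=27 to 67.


Σₖ₌27^67 k = Σₖ₌₁^67 k − Σₖ₌₁^26 k
= 67·68/2 − 26·27/2
= 2278 − 351 = 1927

Σk = 1927


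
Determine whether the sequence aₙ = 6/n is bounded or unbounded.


a₁ = 6, a₂ = 6/2, a₃ = 6/3, ...
0 < aₙ ≤ 6 for all n ≥ 1
Lower bound: 0, Upper bound: 6
The sequence IS bounded

Bounded (0 < aₙ ≤ 6)


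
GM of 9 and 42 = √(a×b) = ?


GM = √(9×42) = √378 = 19.4422

GM = 19.4422


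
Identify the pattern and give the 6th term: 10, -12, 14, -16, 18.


Pattern: alternating sign, magnitude arithmetic (d=2)
Terms: 10, -12, 14, -16, 18
Next term = -20

Next term = -20


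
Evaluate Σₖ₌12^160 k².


Σₖ₌12^160 k² = Σₖ₌₁^160 k² − Σₖ₌₁^11 k²
= 160·161·321/6 − 11·12·23/6
= 1378160 − 506 = 1377654

Σk² = 1377654


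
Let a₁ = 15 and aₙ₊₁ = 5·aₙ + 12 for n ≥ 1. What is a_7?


Computing step by step:
a_1 = 15
a_2 = 87
a_3 = 447
a_4 = 2247
a_5 = 11247
a_6 = 56247
a_7 = 281247


a_7 = 281247


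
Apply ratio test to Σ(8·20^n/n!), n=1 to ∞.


aₙ = 8·20^n/n!
a_{n+1}/aₙ = 20^(n+1)/(n+1)! × n!/20^n  (constant 8 cancels)
= 20/(n+1)
L = lim(n→∞) 20/(n+1) = 0
L < 1 → series CONVERGES

Converges (ratio test: L = 0 < 1)


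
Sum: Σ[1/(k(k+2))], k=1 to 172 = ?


1/(k(k+2)) = (1/2)·(1/k - 1/(k+2)) (partial fractions)
Telescoping: Σ = (1/2)·(1 + 1/2 - 1/173 - 1/174) = 22403/30102

Sum = 22403/30102


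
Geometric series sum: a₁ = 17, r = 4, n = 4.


Sₙ = 17×(4^4 - 1)/(4 - 1)
= 17×(256 - 1)/3
= 17×255/3
= 1445

S_4 = 1445


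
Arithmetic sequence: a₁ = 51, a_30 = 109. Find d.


d = (aₙ - a₁)/(n-1)
= (109 - 51)/(30-1)
= 58/29 = 2

d = 2


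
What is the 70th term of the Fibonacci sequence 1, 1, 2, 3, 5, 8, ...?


Fibonacci sequence: 1, 1, 2, 3, 5, 8, 13, 21, 34, 55, 89, ...
F(70) = 190392490709135

F(70) = 190392490709135


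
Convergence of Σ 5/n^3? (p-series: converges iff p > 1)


p-series test: Σ c/n^p converges if p > 1, diverges if p ≤ 1 (constant c > 0 doesn't affect convergence).
p = 3
3 > 1 → CONVERGES

Converges (p = 3 > 1)


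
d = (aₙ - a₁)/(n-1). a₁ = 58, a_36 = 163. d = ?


d = (aₙ - a₁)/(n-1)
= (163 - 58)/(36-1)
= 105/35 = 3

d = 3


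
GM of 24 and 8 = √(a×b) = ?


GM = √(24×8) = √192 = 13.8564

GM = 13.8564


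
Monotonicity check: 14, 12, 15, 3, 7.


Differences: -2, 3, -12, 4
Difference at position 2 is +3 (> 0) but position 1 is -2 (< 0) — sequence both rises and falls
→ NOT monotonic

Not monotonic


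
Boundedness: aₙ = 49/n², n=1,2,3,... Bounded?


a₁ = 49, a₂ = 49/4, a₃ = 49/9, ...
0 < aₙ ≤ 49 for all n ≥ 1
The sequence IS bounded

Bounded (0 < aₙ ≤ 49)


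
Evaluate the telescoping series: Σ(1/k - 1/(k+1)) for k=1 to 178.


Telescoping: adjacent terms cancel.
= 1/1 - 1/179
= 1 - 1/179 = 178/179

Sum = 178/179


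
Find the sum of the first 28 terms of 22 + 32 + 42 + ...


aₙ = 22 + (28-1)×10 = 292
Sₙ = n(a₁+aₙ)/2 = 28×(22+292)/2
= 28×314/2 = 4396

S_28 = 4396


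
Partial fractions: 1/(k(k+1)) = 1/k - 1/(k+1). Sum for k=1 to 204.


1/(k(k+1)) = 1/k - 1/(k+1) (partial fractions)
Telescoping: Σ = 1 - 1/205 = 204/205

Sum = 204/205


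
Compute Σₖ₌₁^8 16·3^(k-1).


Sₙ = 16×(3^8 - 1)/(3 - 1)
= 16×(6561 - 1)/2
= 16×6560/2
= 52480

S_8 = 52480


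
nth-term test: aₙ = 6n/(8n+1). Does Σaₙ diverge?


lim(n→∞) 6n/(8n+1) = 6/8 = 3/4  (divide numerator and denominator by n)
lim aₙ = 3/4 ≠ 0 → series DIVERGES

Diverges (lim aₙ = 3/4 ≠ 0)


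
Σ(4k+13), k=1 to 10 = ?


Σ(4k+13) = 4·Σk + 13·n
= 4·55 + 13·10
= 220 + 130 = 350

Σ = 350


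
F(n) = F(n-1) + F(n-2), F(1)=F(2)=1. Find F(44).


Fibonacci sequence: 1, 1, 2, 3, 5, 8, 13, 21, 34, 55, 89, ...
F(44) = 701408733

F(44) = 701408733


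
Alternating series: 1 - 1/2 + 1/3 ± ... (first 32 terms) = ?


S = 1 - 1/2 + 1/3 - 1/4 + 1/5 - 1/6 + 1/7 - 1/8 ± ...
= 0.6778
(Full series converges to +ln(2) ≈ +0.6931)

S_32 = 0.6778


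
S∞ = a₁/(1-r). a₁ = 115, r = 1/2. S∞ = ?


S∞ = a₁/(1-r) = 115/(1 - 1/2)
= 115/(1/2)
= 230

S∞ = 230


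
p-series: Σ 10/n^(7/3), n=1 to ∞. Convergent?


p-series test: Σ c/n^p converges if p > 1, diverges if p ≤ 1 (constant c > 0 doesn't affect convergence).
p = 7/3
7/3 > 1 → CONVERGES

Converges (p = 7/3 > 1)


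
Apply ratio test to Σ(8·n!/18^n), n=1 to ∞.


aₙ = 8·n!/18^n
a_{n+1}/aₙ = (n+1)!/18^(n+1) × 18^n/n!  (constant 8 cancels)
= (n+1)/18
L = lim(n→∞) (n+1)/18 = ∞
L > 1 → series DIVERGES

Diverges (ratio test: L = ∞ > 1)


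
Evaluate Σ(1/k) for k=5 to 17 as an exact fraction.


Σₖ₌5^17 1/k = 1/5 + 1/6 + 1/7 + ... + 1/17
= 16616723/12252240
≈ 1.3562

Sum = 16616723/12252240 ≈ 1.3562


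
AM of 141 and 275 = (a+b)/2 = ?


AM = (141 + 275)/2 = 416/2 = 208

AM = 208


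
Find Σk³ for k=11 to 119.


Σₖ₌11^119 k³ = [119·120/2]² − [10·11/2]²
= 50979600 − 3025 = 50976575

Σk³ = 50976575


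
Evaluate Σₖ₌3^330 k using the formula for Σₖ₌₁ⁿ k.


Σₖ₌3^330 k = Σₖ₌₁^330 k − Σₖ₌₁^2 k
= 330·331/2 − 2·3/2
= 54615 − 3 = 54612

Σk = 54612


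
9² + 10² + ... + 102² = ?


Σₖ₌9^102 k² = Σₖ₌₁^102 k² − Σₖ₌₁^8 k²
= 102·103·205/6 − 8·9·17/6
= 358955 − 204 = 358751

Σk² = 358751


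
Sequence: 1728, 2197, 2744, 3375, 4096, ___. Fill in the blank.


Pattern: perfect cubes: n³
Terms: 1728, 2197, 2744, 3375, 4096
Next term = 4913

Next term = 4913


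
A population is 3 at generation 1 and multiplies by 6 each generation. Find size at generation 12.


aₙ = a₁·r^(n-1)
= 3×6^11
= 3×362797056
= 1088391168

a_12 = 1088391168


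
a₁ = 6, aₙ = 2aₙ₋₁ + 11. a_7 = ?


Computing step by step:
a_1 = 6
a_2 = 23
a_3 = 57
a_4 = 125
a_5 = 261
a_6 = 533
a_7 = 1077


a_7 = 1077


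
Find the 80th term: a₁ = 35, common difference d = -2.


aₙ = a₁ + (n-1)d
= 35 + (80-1)×-2
= 35 - 158
= -123

a_80 = -123


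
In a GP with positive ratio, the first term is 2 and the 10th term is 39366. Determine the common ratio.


r^(n-1) = aₙ/a₁
r^9 = 39366/2 = 19683
r = 19683^(1/9)
= 3

r = 3


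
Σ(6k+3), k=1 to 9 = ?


Σ(6k+3) = 6·Σk + 3·n
= 6·45 + 3·9
= 270 + 27 = 297

Σ = 297


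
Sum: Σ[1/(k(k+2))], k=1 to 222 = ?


1/(k(k+2)) = (1/2)·(1/k - 1/(k+2)) (partial fractions)
Telescoping: Σ = (1/2)·(1 + 1/2 - 1/223 - 1/224) = 74481/99904

Sum = 74481/99904


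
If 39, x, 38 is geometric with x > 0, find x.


GM = √(39×38) = √1482 = 38.4968

GM = 38.4968


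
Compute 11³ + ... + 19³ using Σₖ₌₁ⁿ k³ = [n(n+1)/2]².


Σₖ₌11^19 k³ = [19·20/2]² − [10·11/2]²
= 36100 − 3025 = 33075

Σk³ = 33075


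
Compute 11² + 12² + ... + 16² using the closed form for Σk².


Σₖ₌11^16 k² = Σₖ₌₁^16 k² − Σₖ₌₁^10 k²
= 16·17·33/6 − 10·11·21/6
= 1496 − 385 = 1111

Σk² = 1111


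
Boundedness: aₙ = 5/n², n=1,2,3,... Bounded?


a₁ = 5, a₂ = 5/4, a₃ = 5/9, ...
0 < aₙ ≤ 5 for all n ≥ 1
The sequence IS bounded

Bounded (0 < aₙ ≤ 5)


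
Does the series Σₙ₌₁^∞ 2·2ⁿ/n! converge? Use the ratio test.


aₙ = 2·2^n/n!
a_{n+1}/aₙ = 2^(n+1)/(n+1)! × n!/2^n  (constant 2 cancels)
= 2/(n+1)
L = lim(n→∞) 2/(n+1) = 0
L < 1 → series CONVERGES

Converges (ratio test: L = 0 < 1)


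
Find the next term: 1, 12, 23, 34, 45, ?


Pattern: arithmetic (d=11)
Terms: 1, 12, 23, 34, 45
Next term = 56

Next term = 56


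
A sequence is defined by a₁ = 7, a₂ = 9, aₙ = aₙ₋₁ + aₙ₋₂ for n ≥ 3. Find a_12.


Computing iteratively: 7, 9, 16, 25, 41, 66, 107, 173, 280, 453, 733, 1186
a_12 = 1186

a_12 = 1186


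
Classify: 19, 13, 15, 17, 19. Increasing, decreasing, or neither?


Differences: -6, 2, 2, 2
Difference at position 2 is +2 (> 0) but position 1 is -6 (< 0) — sequence both rises and falls
→ NOT monotonic

Not monotonic


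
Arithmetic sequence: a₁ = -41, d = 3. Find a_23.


aₙ = a₁ + (n-1)d
= -41 + (23-1)×3
= -41 + 66
= 25

a_23 = 25


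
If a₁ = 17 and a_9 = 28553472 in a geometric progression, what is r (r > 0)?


r^(n-1) = aₙ/a₁
r^8 = 28553472/17 = 1679616
r = 1679616^(1/8)
= ±6; taking r > 0 gives r = 6

r = 6


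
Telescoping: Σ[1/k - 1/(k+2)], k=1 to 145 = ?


Telescoping with gap 2: two head and two tail terms survive.
= (1 + 1/2) - (1/146 + 1/147)
= 3/2 - 1/146 - 1/147 = 15950/10731

Sum = 15950/10731


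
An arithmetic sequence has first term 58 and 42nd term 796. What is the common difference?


d = (aₙ - a₁)/(n-1)
= (796 - 58)/(42-1)
= 738/41 = 18

d = 18


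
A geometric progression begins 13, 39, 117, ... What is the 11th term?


aₙ = a₁·r^(n-1)
= 13×3^10
= 13×59049
= 767637

a_11 = 767637


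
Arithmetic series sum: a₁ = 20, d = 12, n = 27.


aₙ = 20 + (27-1)×12 = 332
Sₙ = n(a₁+aₙ)/2 = 27×(20+332)/2
= 27×352/2 = 4752

S_27 = 4752


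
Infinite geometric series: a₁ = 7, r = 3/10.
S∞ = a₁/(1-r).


S∞ = a₁/(1-r) = 7/(1 - 3/10)
= 7/(7/10)
= 10

S∞ = 10


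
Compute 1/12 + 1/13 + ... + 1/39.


Σₖ₌12^39 1/k = 1/12 + 1/13 + 1/14 + ... + 1/39
= 941627320612529/763275922437600
≈ 1.2337

Sum = 941627320612529/763275922437600 ≈ 1.2337


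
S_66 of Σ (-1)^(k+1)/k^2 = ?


S = 1 - 1/4 + 1/9 - 1/16 + 1/25 - 1/36 + 1/49 - 1/64 ± ...
= 0.8224
(Full series converges to +π²/12 ≈ +0.8225)

S_66 = 0.8224


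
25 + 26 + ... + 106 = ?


Σₖ₌25^106 k = Σₖ₌₁^106 k − Σₖ₌₁^24 k
= 106·107/2 − 24·25/2
= 5671 − 300 = 5371

Σk = 5371


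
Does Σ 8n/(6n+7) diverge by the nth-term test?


lim(n→∞) 8n/(6n+7) = 8/6 = 4/3  (divide numerator and denominator by n)
lim aₙ = 4/3 ≠ 0 → series DIVERGES

Diverges (lim aₙ = 4/3 ≠ 0)


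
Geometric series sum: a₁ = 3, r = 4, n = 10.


Sₙ = 3×(4^10 - 1)/(4 - 1)
= 3×(1048576 - 1)/3
= 3×1048575/3
= 1048575

S_10 = 1048575


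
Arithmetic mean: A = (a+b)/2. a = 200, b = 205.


AM = (200 + 205)/2 = 405/2 = 202.5

AM = 202.5


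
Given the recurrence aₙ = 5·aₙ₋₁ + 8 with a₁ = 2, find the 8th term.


Computing step by step:
a_1 = 2
a_2 = 18
a_3 = 98
a_4 = 498
a_5 = 2498
a_6 = 12498
a_7 = 62498
a_8 = 312498


a_8 = 312498


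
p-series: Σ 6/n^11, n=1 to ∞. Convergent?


p-series test: Σ c/n^p converges if p > 1, diverges if p ≤ 1 (constant c > 0 doesn't affect convergence).
p = 11
11 > 1 → CONVERGES

Converges (p = 11 > 1)


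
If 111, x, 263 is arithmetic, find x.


AM = (111 + 263)/2 = 374/2 = 187

AM = 187


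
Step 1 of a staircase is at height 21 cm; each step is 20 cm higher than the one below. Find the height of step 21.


aₙ = a₁ + (n-1)d
= 21 + (21-1)×20
= 21 + 400
= 421

a_21 = 421


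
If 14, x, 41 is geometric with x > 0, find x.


GM = √(14×41) = √574 = 23.9583

GM = 23.9583


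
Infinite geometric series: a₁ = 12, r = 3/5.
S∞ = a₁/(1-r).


S∞ = a₁/(1-r) = 12/(1 - 3/5)
= 12/(2/5)
= 30

S∞ = 30


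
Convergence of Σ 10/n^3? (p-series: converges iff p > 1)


p-series test: Σ c/n^p converges if p > 1, diverges if p ≤ 1 (constant c > 0 doesn't affect convergence).
p = 3
3 > 1 → CONVERGES

Converges (p = 3 > 1)


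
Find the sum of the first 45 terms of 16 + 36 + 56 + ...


aₙ = 16 + (45-1)×20 = 896
Sₙ = n(a₁+aₙ)/2 = 45×(16+896)/2
= 45×912/2 = 20520

S_45 = 20520


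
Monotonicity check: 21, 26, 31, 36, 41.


Differences: 5, 5, 5, 5
All differences > 0 → strictly INCREASING

Monotonically increasing


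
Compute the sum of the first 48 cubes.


n(n+1)/2 = 48×49/2 = 1176
Σk³ = 1176² = 1382976

Σk³ = 1382976


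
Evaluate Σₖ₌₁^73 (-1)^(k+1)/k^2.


S = 1 - 1/4 + 1/9 - 1/16 + 1/25 - 1/36 + 1/49 - 1/64 ± ...
= 0.8226
(Full series converges to +π²/12 ≈ +0.8225)

S_73 = 0.8226


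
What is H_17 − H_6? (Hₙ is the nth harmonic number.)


Σₖ₌7^17 1/k = 1/7 + 1/8 + 1/9 + ... + 1/17
= 2424847/2450448
≈ 0.9896

Sum = 2424847/2450448 ≈ 0.9896


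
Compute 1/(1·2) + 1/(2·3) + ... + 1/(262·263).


1/(k(k+1)) = 1/k - 1/(k+1) (partial fractions)
Telescoping: Σ = 1 - 1/263 = 262/263

Sum = 262/263


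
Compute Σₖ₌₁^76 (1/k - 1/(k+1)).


Telescoping: adjacent terms cancel.
= 1/1 - 1/77
= 1 - 1/77 = 76/77

Sum = 76/77


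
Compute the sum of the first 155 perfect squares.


n = 155
n(n+1)(2n+1)/6 = 155×156×311/6
= 7519980/6 = 1253330

Σk² = 1253330


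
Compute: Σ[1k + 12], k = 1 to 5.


Σ(1k+12) = 1·Σk + 12·n
= 1·15 + 12·5
= 15 + 60 = 75

Σ = 75


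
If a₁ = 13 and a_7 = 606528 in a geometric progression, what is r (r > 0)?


r^(n-1) = aₙ/a₁
r^6 = 606528/13 = 46656
r = 46656^(1/6)
= ±6; taking r > 0 gives r = 6

r = 6


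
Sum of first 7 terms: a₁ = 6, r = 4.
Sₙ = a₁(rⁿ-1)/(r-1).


Sₙ = 6×(4^7 - 1)/(4 - 1)
= 6×(16384 - 1)/3
= 6×16383/3
= 32766

S_7 = 32766


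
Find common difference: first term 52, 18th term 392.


d = (aₙ - a₁)/(n-1)
= (392 - 52)/(18-1)
= 340/17 = 20

d = 20


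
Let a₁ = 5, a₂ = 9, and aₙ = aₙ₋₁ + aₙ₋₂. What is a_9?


Computing iteratively: 5, 9, 14, 23, 37, 60, 97, 157, 254
a_9 = 254

a_9 = 254


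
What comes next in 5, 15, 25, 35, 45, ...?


Pattern: arithmetic (d=10)
Terms: 5, 15, 25, 35, 45
Next term = 55

Next term = 55


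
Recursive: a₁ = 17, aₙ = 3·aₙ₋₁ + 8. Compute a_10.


Computing step by step:
a_1 = 17
a_2 = 59
a_3 = 185
a_4 = 563
a_5 = 1697
a_6 = 5099
a_7 = 15305
a_8 = 45923
a_9 = 137777
a_10 = 413339


a_10 = 413339


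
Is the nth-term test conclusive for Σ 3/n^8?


lim(n→∞) 3/n^8 = 0
lim aₙ = 0 → nth-term test is INCONCLUSIVE
(Need other tests; this is actually a convergent p-series with p=8 > 1)

Inconclusive (lim aₙ = 0; need another test)


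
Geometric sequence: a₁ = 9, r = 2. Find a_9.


aₙ = a₁·r^(n-1)
= 9×2^8
= 9×256
= 2304

a_9 = 2304


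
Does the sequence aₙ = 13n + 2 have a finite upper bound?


aₙ = 13n + 2 → as n→∞, aₙ→∞
No finite upper bound exists
The sequence is UNBOUNDED

Unbounded (aₙ → ∞ as n → ∞)


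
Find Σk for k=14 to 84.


Σₖ₌14^84 k = Σₖ₌₁^84 k − Σₖ₌₁^13 k
= 84·85/2 − 13·14/2
= 3570 − 91 = 3479

Σk = 3479


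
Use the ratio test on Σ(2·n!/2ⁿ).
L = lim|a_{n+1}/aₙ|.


aₙ = 2·n!/2^n
a_{n+1}/aₙ = (n+1)!/2^(n+1) × 2^n/n!  (constant 2 cancels)
= (n+1)/2
L = lim(n→∞) (n+1)/2 = ∞
L > 1 → series DIVERGES

Diverges (ratio test: L = ∞ > 1)


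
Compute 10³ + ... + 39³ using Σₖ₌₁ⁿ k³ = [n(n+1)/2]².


Σₖ₌10^39 k³ = [39·40/2]² − [9·10/2]²
= 608400 − 2025 = 606375

Σk³ = 606375


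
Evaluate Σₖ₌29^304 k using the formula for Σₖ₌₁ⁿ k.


Σₖ₌29^304 k = Σₖ₌₁^304 k − Σₖ₌₁^28 k
= 304·305/2 − 28·29/2
= 46360 − 406 = 45954

Σk = 45954


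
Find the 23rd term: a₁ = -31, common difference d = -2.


aₙ = a₁ + (n-1)d
= -31 + (23-1)×-2
= -31 - 44
= -75

a_23 = -75


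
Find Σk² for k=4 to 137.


Σₖ₌4^137 k² = Σₖ₌₁^137 k² − Σₖ₌₁^3 k²
= 137·138·275/6 − 3·4·7/6
= 866525 − 14 = 866511

Σk² = 866511


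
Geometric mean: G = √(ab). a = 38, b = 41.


GM = √(38×41) = √1558 = 39.4715

GM = 39.4715


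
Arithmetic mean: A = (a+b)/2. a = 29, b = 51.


AM = (29 + 51)/2 = 80/2 = 40

AM = 40


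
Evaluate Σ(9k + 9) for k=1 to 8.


Σ(9k+9) = 9·Σk + 9·n
= 9·36 + 9·8
= 324 + 72 = 396

Σ = 396


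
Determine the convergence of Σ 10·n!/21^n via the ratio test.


aₙ = 10·n!/21^n
a_{n+1}/aₙ = (n+1)!/21^(n+1) × 21^n/n!  (constant 10 cancels)
= (n+1)/21
L = lim(n→∞) (n+1)/21 = ∞
L > 1 → series DIVERGES

Diverges (ratio test: L = ∞ > 1)


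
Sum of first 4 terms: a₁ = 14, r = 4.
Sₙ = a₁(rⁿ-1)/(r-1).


Sₙ = 14×(4^4 - 1)/(4 - 1)
= 14×(256 - 1)/3
= 14×255/3
= 1190

S_4 = 1190


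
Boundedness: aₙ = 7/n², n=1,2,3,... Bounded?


a₁ = 7, a₂ = 7/4, a₃ = 7/9, ...
0 < aₙ ≤ 7 for all n ≥ 1
The sequence IS bounded

Bounded (0 < aₙ ≤ 7)


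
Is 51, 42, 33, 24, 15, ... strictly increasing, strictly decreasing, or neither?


Differences: -9, -9, -9, -9
All differences < 0 → strictly DECREASING

Monotonically decreasing


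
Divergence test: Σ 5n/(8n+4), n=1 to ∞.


lim(n→∞) 5n/(8n+4) = 5/8 = 5/8  (divide numerator and denominator by n)
lim aₙ = 5/8 ≠ 0 → series DIVERGES

Diverges (lim aₙ = 5/8 ≠ 0)


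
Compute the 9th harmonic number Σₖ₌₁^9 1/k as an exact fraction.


H_9 = 1/1 + 1/2 + 1/3 + 1/4 + 1/5 + 1/6 + 1/7 + 1/8 + 1/9
= 7129/2520
≈ 2.829

H_9 = 7129/2520 ≈ 2.829


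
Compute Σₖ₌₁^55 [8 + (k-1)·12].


aₙ = 8 + (55-1)×12 = 656
Sₙ = n(a₁+aₙ)/2 = 55×(8+656)/2
= 55×664/2 = 18260

S_55 = 18260


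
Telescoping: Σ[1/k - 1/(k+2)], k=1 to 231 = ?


Telescoping with gap 2: two head and two tail terms survive.
= (1 + 1/2) - (1/232 + 1/233)
= 3/2 - 1/232 - 1/233 = 80619/54056

Sum = 80619/54056


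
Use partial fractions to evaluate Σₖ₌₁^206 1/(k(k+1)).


1/(k(k+1)) = 1/k - 1/(k+1) (partial fractions)
Telescoping: Σ = 1 - 1/207 = 206/207

Sum = 206/207


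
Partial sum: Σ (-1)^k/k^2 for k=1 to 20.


S = -1 + 1/4 - 1/9 + 1/16 - 1/25 + 1/36 - 1/49 + 1/64 ± ...
= -0.8213
(Full series converges to -π²/12 ≈ -0.8225)

S_20 = -0.8213


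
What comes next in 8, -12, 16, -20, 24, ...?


Pattern: alternating sign, magnitude arithmetic (d=4)
Terms: 8, -12, 16, -20, 24
Next term = -28

Next term = -28


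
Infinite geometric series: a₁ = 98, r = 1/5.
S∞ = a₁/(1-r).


S∞ = a₁/(1-r) = 98/(1 - 1/5)
= 98/(4/5)
= 245/2

S∞ = 245/2


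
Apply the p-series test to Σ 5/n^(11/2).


p-series test: Σ c/n^p converges if p > 1, diverges if p ≤ 1 (constant c > 0 doesn't affect convergence).
p = 11/2
11/2 > 1 → CONVERGES

Converges (p = 11/2 > 1)


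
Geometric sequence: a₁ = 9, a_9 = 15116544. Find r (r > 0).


r^(n-1) = aₙ/a₁
r^8 = 15116544/9 = 1679616
r = 1679616^(1/8)
= ±6; taking r > 0 gives r = 6

r = 6


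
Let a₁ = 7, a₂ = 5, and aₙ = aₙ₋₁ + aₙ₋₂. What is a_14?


Computing iteratively: 7, 5, 12, 17, 29, 46, 75, 121, 196, 317, 513, 830, ...
a_14 = 2173

a_14 = 2173


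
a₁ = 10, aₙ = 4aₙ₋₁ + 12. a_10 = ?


Computing step by step:
a_1 = 10
a_2 = 52
a_3 = 220
a_4 = 892
a_5 = 3580
a_6 = 14332
a_7 = 57340
a_8 = 229372
a_9 = 917500
a_10 = 3670012


a_10 = 3670012


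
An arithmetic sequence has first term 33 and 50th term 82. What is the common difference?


d = (aₙ - a₁)/(n-1)
= (82 - 33)/(50-1)
= 49/49 = 1

d = 1


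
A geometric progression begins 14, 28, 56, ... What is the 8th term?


aₙ = a₁·r^(n-1)
= 14×2^7
= 14×128
= 1792

a_8 = 1792


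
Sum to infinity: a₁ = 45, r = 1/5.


S∞ = a₁/(1-r) = 45/(1 - 1/5)
= 45/(4/5)
= 225/4

S∞ = 225/4


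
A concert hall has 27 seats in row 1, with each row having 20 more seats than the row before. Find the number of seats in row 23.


aₙ = a₁ + (n-1)d
= 27 + (23-1)×20
= 27 + 440
= 467

a_23 = 467
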